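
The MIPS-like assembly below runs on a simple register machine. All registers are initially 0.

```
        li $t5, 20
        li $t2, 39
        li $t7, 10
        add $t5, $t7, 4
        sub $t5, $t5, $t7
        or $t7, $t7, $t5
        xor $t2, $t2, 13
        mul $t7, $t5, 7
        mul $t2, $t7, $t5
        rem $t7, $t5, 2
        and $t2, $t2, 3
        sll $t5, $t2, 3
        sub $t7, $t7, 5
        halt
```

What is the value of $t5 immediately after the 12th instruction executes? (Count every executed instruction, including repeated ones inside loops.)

after li $t5, 20: $t5=20
after li $t2, 39: $t2=39
after li $t7, 10: $t7=10
after add $t5, $t7, 4: $t5=10+4=14
after sub $t5, $t5, $t7: $t5=14-10=4
after or $t7, $t7, $t5: $t7=10|4=14
after xor $t2, $t2, 13: $t2=39^13=42
after mul $t7, $t5, 7: $t7=4*7=28
after mul $t2, $t7, $t5: $t2=28*4=112
after rem $t7, $t5, 2: $t7=4%2=0
after and $t2, $t2, 3: $t2=112&3=0
after sll $t5, $t2, 3: $t5=0<<3=0
After step 12: $t5 = 0.

0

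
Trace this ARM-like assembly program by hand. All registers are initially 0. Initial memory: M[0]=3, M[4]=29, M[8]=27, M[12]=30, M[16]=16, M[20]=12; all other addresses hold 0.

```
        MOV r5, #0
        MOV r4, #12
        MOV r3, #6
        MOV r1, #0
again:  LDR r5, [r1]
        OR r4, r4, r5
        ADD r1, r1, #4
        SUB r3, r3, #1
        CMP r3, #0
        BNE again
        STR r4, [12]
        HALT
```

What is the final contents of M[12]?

r5=0
r4=12
r3=6
r1=0
r5=M[0]=3
r4=12|3=15
r1=0+4=4
r3=6-1=5
CMP r3, #0  (cmp 5,0)
BNE again: taken
r5=M[4]=29
r4=15|29=31
r1=4+4=8
r3=5-1=4
CMP r3, #0  (cmp 4,0)
BNE again: taken
r5=M[8]=27
r4=31|27=31
r1=8+4=12
r3=4-1=3
CMP r3, #0  (cmp 3,0)
BNE again: taken
r5=M[12]=30
r4=31|30=31
r1=12+4=16
r3=3-1=2
CMP r3, #0  (cmp 2,0)
BNE again: taken
r5=M[16]=16
r4=31|16=31
r1=16+4=20
r3=2-1=1
CMP r3, #0  (cmp 1,0)
BNE again: taken
r5=M[20]=12
r4=31|12=31
r1=20+4=24
r3=1-1=0
CMP r3, #0  (cmp 0,0)
BNE again: not taken
STR r4, [12] → M[12]=31
halt.

31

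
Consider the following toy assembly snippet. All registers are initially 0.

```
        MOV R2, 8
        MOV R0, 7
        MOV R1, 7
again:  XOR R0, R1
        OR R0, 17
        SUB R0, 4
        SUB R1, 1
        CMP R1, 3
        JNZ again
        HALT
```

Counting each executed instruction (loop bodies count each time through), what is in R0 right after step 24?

23

after MOV R2, 8: R2=8
after MOV R0, 7: R0=7
after MOV R1, 7: R1=7
after XOR R0, R1: R0=7^7=0
after OR R0, 17: R0=0|17=17
after SUB R0, 4: R0=17-4=13
after SUB R1, 1: R1=7-1=6
CMP R1, 3  (cmp 6,3)
JNZ again: taken
after XOR R0, R1: R0=13^6=11
after OR R0, 17: R0=11|17=27
after SUB R0, 4: R0=27-4=23
after SUB R1, 1: R1=6-1=5
CMP R1, 3  (cmp 5,3)
JNZ again: taken
after XOR R0, R1: R0=23^5=18
after OR R0, 17: R0=18|17=19
after SUB R0, 4: R0=19-4=15
after SUB R1, 1: R1=5-1=4
CMP R1, 3  (cmp 4,3)
JNZ again: taken
after XOR R0, R1: R0=15^4=11
after OR R0, 17: R0=11|17=27
after SUB R0, 4: R0=27-4=23
After step 24: R0 = 23.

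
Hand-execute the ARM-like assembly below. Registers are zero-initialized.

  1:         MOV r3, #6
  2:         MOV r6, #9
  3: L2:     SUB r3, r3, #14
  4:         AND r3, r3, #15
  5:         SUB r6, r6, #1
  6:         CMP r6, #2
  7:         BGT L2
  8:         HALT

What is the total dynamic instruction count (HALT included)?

r3=6
r6=9
r3=6-14=-8
r3=(-8)&15=8
r6=9-1=8
CMP r6, #2  (cmp 8,2)
BGT L2: taken
r3=8-14=-6
r3=(-6)&15=10
r6=8-1=7
CMP r6, #2  (cmp 7,2)
BGT L2: taken
r3=10-14=-4
r3=(-4)&15=12
r6=7-1=6
CMP r6, #2  (cmp 6,2)
BGT L2: taken
r3=12-14=-2
r3=(-2)&15=14
r6=6-1=5
CMP r6, #2  (cmp 5,2)
BGT L2: taken
r3=14-14=0
r3=0&15=0
r6=5-1=4
CMP r6, #2  (cmp 4,2)
BGT L2: taken
r3=0-14=-14
r3=(-14)&15=2
r6=4-1=3
CMP r6, #2  (cmp 3,2)
BGT L2: taken
r3=2-14=-12
r3=(-12)&15=4
r6=3-1=2
CMP r6, #2  (cmp 2,2)
BGT L2: not taken
halt.
Total executed instructions: 38.

38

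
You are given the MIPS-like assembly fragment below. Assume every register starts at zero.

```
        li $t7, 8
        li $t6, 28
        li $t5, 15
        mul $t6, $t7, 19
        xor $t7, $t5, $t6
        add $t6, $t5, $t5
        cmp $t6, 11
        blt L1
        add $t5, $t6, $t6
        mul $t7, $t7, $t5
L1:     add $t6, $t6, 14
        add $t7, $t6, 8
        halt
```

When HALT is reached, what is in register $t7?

$t7=8
$t6=28
$t5=15
$t6=8*19=152
$t7=15^152=151
$t6=15+15=30
cmp $t6, 11  (cmp 30,11)
blt L1: not taken
$t5=30+30=60
$t7=151*60=9060
$t6=30+14=44
$t7=44+8=52
halt.

52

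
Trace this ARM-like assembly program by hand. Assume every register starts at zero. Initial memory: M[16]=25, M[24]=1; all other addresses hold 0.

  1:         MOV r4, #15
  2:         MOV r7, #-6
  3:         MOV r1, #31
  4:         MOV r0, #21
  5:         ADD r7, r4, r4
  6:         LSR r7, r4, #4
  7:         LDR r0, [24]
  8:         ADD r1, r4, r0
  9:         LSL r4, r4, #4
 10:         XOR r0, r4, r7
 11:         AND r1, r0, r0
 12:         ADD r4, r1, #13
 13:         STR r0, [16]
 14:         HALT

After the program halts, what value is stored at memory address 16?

MOV r4, #15 → r4=15
MOV r7, #-6 → r7=-6
MOV r1, #31 → r1=31
MOV r0, #21 → r0=21
ADD r7, r4, r4 → r7=15+15=30
LSR r7, r4, #4 → r7=15>>4=0
LDR r0, [24] → r0=M[24]=1
ADD r1, r4, r0 → r1=15+1=16
LSL r4, r4, #4 → r4=15<<4=240
XOR r0, r4, r7 → r0=240^0=240
AND r1, r0, r0 → r1=240&240=240
ADD r4, r1, #13 → r4=240+13=253
STR r0, [16] → M[16]=240
halt.

240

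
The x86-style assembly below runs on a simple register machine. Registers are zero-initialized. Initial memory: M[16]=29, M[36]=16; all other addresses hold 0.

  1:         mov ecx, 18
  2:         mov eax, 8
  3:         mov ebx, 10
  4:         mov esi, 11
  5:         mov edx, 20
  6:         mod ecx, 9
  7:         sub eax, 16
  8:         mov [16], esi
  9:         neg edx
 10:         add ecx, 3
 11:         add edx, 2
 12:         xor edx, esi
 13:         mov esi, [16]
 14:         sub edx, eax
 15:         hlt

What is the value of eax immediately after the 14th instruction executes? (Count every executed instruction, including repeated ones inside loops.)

-8

after mov ecx, 18: ecx=18
after mov eax, 8: eax=8
after mov ebx, 10: ebx=10
after mov esi, 11: esi=11
after mov edx, 20: edx=20
after mod ecx, 9: ecx=18%9=0
after sub eax, 16: eax=8-16=-8
mov [16], esi → M[16]=11
after neg edx: edx=-(20)=-20
after add ecx, 3: ecx=0+3=3
after add edx, 2: edx=(-20)+2=-18
after xor edx, esi: edx=(-18)^11=-27
after mov esi, [16]: esi=M[16]=11
after sub edx, eax: edx=(-27)-(-8)=-19
After step 14: eax = -8.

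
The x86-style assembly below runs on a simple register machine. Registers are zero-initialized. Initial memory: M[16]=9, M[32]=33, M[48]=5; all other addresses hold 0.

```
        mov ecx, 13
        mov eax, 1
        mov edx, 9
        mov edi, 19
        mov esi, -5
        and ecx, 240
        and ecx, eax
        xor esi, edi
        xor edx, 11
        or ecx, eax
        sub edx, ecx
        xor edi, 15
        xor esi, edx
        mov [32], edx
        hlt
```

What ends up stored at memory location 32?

after mov ecx, 13: ecx=13
after mov eax, 1: eax=1
after mov edx, 9: edx=9
after mov edi, 19: edi=19
after mov esi, -5: esi=-5
after and ecx, 240: ecx=13&240=0
after and ecx, eax: ecx=0&1=0
after xor esi, edi: esi=(-5)^19=-24
after xor edx, 11: edx=9^11=2
after or ecx, eax: ecx=0|1=1
after sub edx, ecx: edx=2-1=1
after xor edi, 15: edi=19^15=28
after xor esi, edx: esi=(-24)^1=-23
mov [32], edx → M[32]=1
halt.

1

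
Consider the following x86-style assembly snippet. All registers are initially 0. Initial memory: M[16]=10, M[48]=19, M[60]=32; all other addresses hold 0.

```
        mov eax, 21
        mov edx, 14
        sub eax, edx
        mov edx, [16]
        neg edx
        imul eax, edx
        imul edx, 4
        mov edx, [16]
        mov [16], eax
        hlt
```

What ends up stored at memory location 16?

-70

after mov eax, 21: eax=21
after mov edx, 14: edx=14
after sub eax, edx: eax=21-14=7
after mov edx, [16]: edx=M[16]=10
after neg edx: edx=-(10)=-10
after imul eax, edx: eax=7*(-10)=-70
after imul edx, 4: edx=(-10)*4=-40
after mov edx, [16]: edx=M[16]=10
mov [16], eax → M[16]=-70
halt.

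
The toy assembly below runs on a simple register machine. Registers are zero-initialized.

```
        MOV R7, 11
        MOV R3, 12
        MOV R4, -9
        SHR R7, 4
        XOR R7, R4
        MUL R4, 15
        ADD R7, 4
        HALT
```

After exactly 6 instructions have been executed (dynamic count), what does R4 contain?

-135

MOV R7, 11 → R7=11
MOV R3, 12 → R3=12
MOV R4, -9 → R4=-9
SHR R7, 4 → R7=11>>4=0
XOR R7, R4 → R7=0^(-9)=-9
MUL R4, 15 → R4=(-9)*15=-135
After step 6: R4 = -135.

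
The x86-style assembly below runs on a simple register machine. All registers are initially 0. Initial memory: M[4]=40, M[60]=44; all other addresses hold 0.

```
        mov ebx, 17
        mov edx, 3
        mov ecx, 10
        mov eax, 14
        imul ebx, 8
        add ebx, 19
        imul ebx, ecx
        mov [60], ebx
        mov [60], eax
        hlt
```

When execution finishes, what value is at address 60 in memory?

after mov ebx, 17: ebx=17
after mov edx, 3: edx=3
after mov ecx, 10: ecx=10
after mov eax, 14: eax=14
after imul ebx, 8: ebx=17*8=136
after add ebx, 19: ebx=136+19=155
after imul ebx, ecx: ebx=155*10=1550
mov [60], ebx → M[60]=1550
mov [60], eax → M[60]=14
halt.

14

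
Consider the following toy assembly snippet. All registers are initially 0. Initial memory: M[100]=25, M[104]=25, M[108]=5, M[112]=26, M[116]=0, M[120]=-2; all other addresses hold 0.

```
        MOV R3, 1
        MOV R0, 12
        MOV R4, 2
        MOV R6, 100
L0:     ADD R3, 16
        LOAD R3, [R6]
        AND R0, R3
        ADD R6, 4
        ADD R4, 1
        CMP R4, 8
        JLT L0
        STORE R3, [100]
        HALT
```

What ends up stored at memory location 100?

after MOV R3, 1: R3=1
after MOV R0, 12: R0=12
after MOV R4, 2: R4=2
after MOV R6, 100: R6=100
after ADD R3, 16: R3=1+16=17
after LOAD R3, [R6]: R3=M[100]=25
after AND R0, R3: R0=12&25=8
after ADD R6, 4: R6=100+4=104
after ADD R4, 1: R4=2+1=3
CMP R4, 8  (cmp 3,8)
JLT L0: taken
after ADD R3, 16: R3=25+16=41
after LOAD R3, [R6]: R3=M[104]=25
after AND R0, R3: R0=8&25=8
after ADD R6, 4: R6=104+4=108
after ADD R4, 1: R4=3+1=4
CMP R4, 8  (cmp 4,8)
JLT L0: taken
after ADD R3, 16: R3=25+16=41
after LOAD R3, [R6]: R3=M[108]=5
after AND R0, R3: R0=8&5=0
after ADD R6, 4: R6=108+4=112
after ADD R4, 1: R4=4+1=5
CMP R4, 8  (cmp 5,8)
JLT L0: taken
after ADD R3, 16: R3=5+16=21
after LOAD R3, [R6]: R3=M[112]=26
after AND R0, R3: R0=0&26=0
after ADD R6, 4: R6=112+4=116
after ADD R4, 1: R4=5+1=6
CMP R4, 8  (cmp 6,8)
JLT L0: taken
after ADD R3, 16: R3=26+16=42
after LOAD R3, [R6]: R3=M[116]=0
after AND R0, R3: R0=0&0=0
after ADD R6, 4: R6=116+4=120
after ADD R4, 1: R4=6+1=7
CMP R4, 8  (cmp 7,8)
JLT L0: taken
after ADD R3, 16: R3=0+16=16
after LOAD R3, [R6]: R3=M[120]=-2
after AND R0, R3: R0=0&(-2)=0
after ADD R6, 4: R6=120+4=124
after ADD R4, 1: R4=7+1=8
CMP R4, 8  (cmp 8,8)
JLT L0: not taken
STORE R3, [100] → M[100]=-2
halt.

-2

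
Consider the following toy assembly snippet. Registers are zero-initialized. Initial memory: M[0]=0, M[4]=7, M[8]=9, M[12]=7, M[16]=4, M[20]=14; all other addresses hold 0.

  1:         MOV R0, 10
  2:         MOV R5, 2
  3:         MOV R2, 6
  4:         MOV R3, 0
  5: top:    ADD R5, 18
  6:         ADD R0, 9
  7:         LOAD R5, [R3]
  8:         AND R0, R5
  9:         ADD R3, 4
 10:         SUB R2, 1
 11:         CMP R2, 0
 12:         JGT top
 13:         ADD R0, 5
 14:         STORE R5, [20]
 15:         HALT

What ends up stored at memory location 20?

MOV R0, 10 → R0=10
MOV R5, 2 → R5=2
MOV R2, 6 → R2=6
MOV R3, 0 → R3=0
ADD R5, 18 → R5=2+18=20
ADD R0, 9 → R0=10+9=19
LOAD R5, [R3] → R5=M[0]=0
AND R0, R5 → R0=19&0=0
ADD R3, 4 → R3=0+4=4
SUB R2, 1 → R2=6-1=5
CMP R2, 0  (cmp 5,0)
JGT top: taken
ADD R5, 18 → R5=0+18=18
ADD R0, 9 → R0=0+9=9
LOAD R5, [R3] → R5=M[4]=7
AND R0, R5 → R0=9&7=1
ADD R3, 4 → R3=4+4=8
SUB R2, 1 → R2=5-1=4
CMP R2, 0  (cmp 4,0)
JGT top: taken
ADD R5, 18 → R5=7+18=25
ADD R0, 9 → R0=1+9=10
LOAD R5, [R3] → R5=M[8]=9
AND R0, R5 → R0=10&9=8
ADD R3, 4 → R3=8+4=12
SUB R2, 1 → R2=4-1=3
CMP R2, 0  (cmp 3,0)
JGT top: taken
ADD R5, 18 → R5=9+18=27
ADD R0, 9 → R0=8+9=17
LOAD R5, [R3] → R5=M[12]=7
AND R0, R5 → R0=17&7=1
ADD R3, 4 → R3=12+4=16
SUB R2, 1 → R2=3-1=2
CMP R2, 0  (cmp 2,0)
JGT top: taken
ADD R5, 18 → R5=7+18=25
ADD R0, 9 → R0=1+9=10
LOAD R5, [R3] → R5=M[16]=4
AND R0, R5 → R0=10&4=0
ADD R3, 4 → R3=16+4=20
SUB R2, 1 → R2=2-1=1
CMP R2, 0  (cmp 1,0)
JGT top: taken
ADD R5, 18 → R5=4+18=22
ADD R0, 9 → R0=0+9=9
LOAD R5, [R3] → R5=M[20]=14
AND R0, R5 → R0=9&14=8
ADD R3, 4 → R3=20+4=24
SUB R2, 1 → R2=1-1=0
CMP R2, 0  (cmp 0,0)
JGT top: not taken
ADD R0, 5 → R0=8+5=13
STORE R5, [20] → M[20]=14
halt.

14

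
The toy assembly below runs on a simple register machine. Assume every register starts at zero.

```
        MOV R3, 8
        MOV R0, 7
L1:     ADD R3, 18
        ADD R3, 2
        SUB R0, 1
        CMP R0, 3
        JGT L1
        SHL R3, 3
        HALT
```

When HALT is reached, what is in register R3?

MOV R3, 8 → R3=8
MOV R0, 7 → R0=7
ADD R3, 18 → R3=8+18=26
ADD R3, 2 → R3=26+2=28
SUB R0, 1 → R0=7-1=6
CMP R0, 3  (cmp 6,3)
JGT L1: taken
ADD R3, 18 → R3=28+18=46
ADD R3, 2 → R3=46+2=48
SUB R0, 1 → R0=6-1=5
CMP R0, 3  (cmp 5,3)
JGT L1: taken
ADD R3, 18 → R3=48+18=66
ADD R3, 2 → R3=66+2=68
SUB R0, 1 → R0=5-1=4
CMP R0, 3  (cmp 4,3)
JGT L1: taken
ADD R3, 18 → R3=68+18=86
ADD R3, 2 → R3=86+2=88
SUB R0, 1 → R0=4-1=3
CMP R0, 3  (cmp 3,3)
JGT L1: not taken
SHL R3, 3 → R3=88<<3=704
halt.

704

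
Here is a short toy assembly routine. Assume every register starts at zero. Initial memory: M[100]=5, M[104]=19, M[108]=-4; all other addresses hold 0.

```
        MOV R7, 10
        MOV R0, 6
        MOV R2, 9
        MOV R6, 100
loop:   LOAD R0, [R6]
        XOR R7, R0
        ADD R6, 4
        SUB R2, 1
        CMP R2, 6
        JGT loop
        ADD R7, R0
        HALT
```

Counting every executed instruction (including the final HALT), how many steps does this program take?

24

R7=10
R0=6
R2=9
R6=100
R0=M[100]=5
R7=10^5=15
R6=100+4=104
R2=9-1=8
CMP R2, 6  (cmp 8,6)
JGT loop: taken
R0=M[104]=19
R7=15^19=28
R6=104+4=108
R2=8-1=7
CMP R2, 6  (cmp 7,6)
JGT loop: taken
R0=M[108]=-4
R7=28^(-4)=-32
R6=108+4=112
R2=7-1=6
CMP R2, 6  (cmp 6,6)
JGT loop: not taken
R7=(-32)+(-4)=-36
halt.
Total executed instructions: 24.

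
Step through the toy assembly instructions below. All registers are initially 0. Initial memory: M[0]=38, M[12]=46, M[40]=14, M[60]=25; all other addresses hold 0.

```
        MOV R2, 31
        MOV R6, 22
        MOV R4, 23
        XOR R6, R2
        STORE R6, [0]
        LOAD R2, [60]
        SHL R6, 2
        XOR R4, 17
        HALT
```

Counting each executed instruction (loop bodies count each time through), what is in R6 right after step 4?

9

after MOV R2, 31: R2=31
after MOV R6, 22: R6=22
after MOV R4, 23: R4=23
after XOR R6, R2: R6=22^31=9
After step 4: R6 = 9.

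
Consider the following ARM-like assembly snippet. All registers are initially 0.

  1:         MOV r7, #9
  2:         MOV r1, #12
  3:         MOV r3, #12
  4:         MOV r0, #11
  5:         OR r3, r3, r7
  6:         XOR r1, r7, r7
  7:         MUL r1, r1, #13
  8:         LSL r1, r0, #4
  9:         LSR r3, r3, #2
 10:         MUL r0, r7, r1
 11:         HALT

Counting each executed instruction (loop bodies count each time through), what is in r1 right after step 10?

r7=9
r1=12
r3=12
r0=11
r3=12|9=13
r1=9^9=0
r1=0*13=0
r1=11<<4=176
r3=13>>2=3
r0=9*176=1584
After step 10: r1 = 176.

176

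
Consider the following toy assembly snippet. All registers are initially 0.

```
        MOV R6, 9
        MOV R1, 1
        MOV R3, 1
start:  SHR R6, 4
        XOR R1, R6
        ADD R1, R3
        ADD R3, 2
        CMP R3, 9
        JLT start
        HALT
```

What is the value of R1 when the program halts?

R6=9
R1=1
R3=1
R6=9>>4=0
R1=1^0=1
R1=1+1=2
R3=1+2=3
CMP R3, 9  (cmp 3,9)
JLT start: taken
R6=0>>4=0
R1=2^0=2
R1=2+3=5
R3=3+2=5
CMP R3, 9  (cmp 5,9)
JLT start: taken
R6=0>>4=0
R1=5^0=5
R1=5+5=10
R3=5+2=7
CMP R3, 9  (cmp 7,9)
JLT start: taken
R6=0>>4=0
R1=10^0=10
R1=10+7=17
R3=7+2=9
CMP R3, 9  (cmp 9,9)
JLT start: not taken
halt.

17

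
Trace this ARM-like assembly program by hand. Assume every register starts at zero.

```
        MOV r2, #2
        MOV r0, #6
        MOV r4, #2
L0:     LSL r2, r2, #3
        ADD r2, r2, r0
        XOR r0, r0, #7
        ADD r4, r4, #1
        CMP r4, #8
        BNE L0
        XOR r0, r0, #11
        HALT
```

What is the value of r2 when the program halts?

728177

MOV r2, #2 → r2=2
MOV r0, #6 → r0=6
MOV r4, #2 → r4=2
LSL r2, r2, #3 → r2=2<<3=16
ADD r2, r2, r0 → r2=16+6=22
XOR r0, r0, #7 → r0=6^7=1
ADD r4, r4, #1 → r4=2+1=3
CMP r4, #8  (cmp 3,8)
BNE L0: taken
LSL r2, r2, #3 → r2=22<<3=176
ADD r2, r2, r0 → r2=176+1=177
XOR r0, r0, #7 → r0=1^7=6
ADD r4, r4, #1 → r4=3+1=4
CMP r4, #8  (cmp 4,8)
BNE L0: taken
LSL r2, r2, #3 → r2=177<<3=1416
ADD r2, r2, r0 → r2=1416+6=1422
XOR r0, r0, #7 → r0=6^7=1
ADD r4, r4, #1 → r4=4+1=5
CMP r4, #8  (cmp 5,8)
BNE L0: taken
LSL r2, r2, #3 → r2=1422<<3=11376
ADD r2, r2, r0 → r2=11376+1=11377
XOR r0, r0, #7 → r0=1^7=6
ADD r4, r4, #1 → r4=5+1=6
CMP r4, #8  (cmp 6,8)
BNE L0: taken
LSL r2, r2, #3 → r2=11377<<3=91016
ADD r2, r2, r0 → r2=91016+6=91022
XOR r0, r0, #7 → r0=6^7=1
ADD r4, r4, #1 → r4=6+1=7
CMP r4, #8  (cmp 7,8)
BNE L0: taken
LSL r2, r2, #3 → r2=91022<<3=728176
ADD r2, r2, r0 → r2=728176+1=728177
XOR r0, r0, #7 → r0=1^7=6
ADD r4, r4, #1 → r4=7+1=8
CMP r4, #8  (cmp 8,8)
BNE L0: not taken
XOR r0, r0, #11 → r0=6^11=13
halt.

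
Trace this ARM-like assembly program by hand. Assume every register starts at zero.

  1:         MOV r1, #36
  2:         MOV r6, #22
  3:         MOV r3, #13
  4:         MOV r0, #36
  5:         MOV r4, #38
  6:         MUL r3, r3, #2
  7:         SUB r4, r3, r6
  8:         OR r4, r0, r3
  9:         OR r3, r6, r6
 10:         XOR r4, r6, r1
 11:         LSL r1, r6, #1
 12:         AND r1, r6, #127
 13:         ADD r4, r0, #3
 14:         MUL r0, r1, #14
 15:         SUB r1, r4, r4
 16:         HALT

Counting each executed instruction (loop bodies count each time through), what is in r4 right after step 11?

50

after MOV r1, #36: r1=36
after MOV r6, #22: r6=22
after MOV r3, #13: r3=13
after MOV r0, #36: r0=36
after MOV r4, #38: r4=38
after MUL r3, r3, #2: r3=13*2=26
after SUB r4, r3, r6: r4=26-22=4
after OR r4, r0, r3: r4=36|26=62
after OR r3, r6, r6: r3=22|22=22
after XOR r4, r6, r1: r4=22^36=50
after LSL r1, r6, #1: r1=22<<1=44
After step 11: r4 = 50.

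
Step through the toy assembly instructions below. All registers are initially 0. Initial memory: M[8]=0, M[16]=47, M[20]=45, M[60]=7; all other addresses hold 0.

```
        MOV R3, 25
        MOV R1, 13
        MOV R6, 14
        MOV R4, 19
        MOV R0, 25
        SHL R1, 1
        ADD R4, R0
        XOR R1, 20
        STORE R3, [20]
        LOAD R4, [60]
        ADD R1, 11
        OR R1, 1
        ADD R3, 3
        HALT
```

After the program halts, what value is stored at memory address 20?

25

after MOV R3, 25: R3=25
after MOV R1, 13: R1=13
after MOV R6, 14: R6=14
after MOV R4, 19: R4=19
after MOV R0, 25: R0=25
after SHL R1, 1: R1=13<<1=26
after ADD R4, R0: R4=19+25=44
after XOR R1, 20: R1=26^20=14
STORE R3, [20] → M[20]=25
after LOAD R4, [60]: R4=M[60]=7
after ADD R1, 11: R1=14+11=25
after OR R1, 1: R1=25|1=25
after ADD R3, 3: R3=25+3=28
halt.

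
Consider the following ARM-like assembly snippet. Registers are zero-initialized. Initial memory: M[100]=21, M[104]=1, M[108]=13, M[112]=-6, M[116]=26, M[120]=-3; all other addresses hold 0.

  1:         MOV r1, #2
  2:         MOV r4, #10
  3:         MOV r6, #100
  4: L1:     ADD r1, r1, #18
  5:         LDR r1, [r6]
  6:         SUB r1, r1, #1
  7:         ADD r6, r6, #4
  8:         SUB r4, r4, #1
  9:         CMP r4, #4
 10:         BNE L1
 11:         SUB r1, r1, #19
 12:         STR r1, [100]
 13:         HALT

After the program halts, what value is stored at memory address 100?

r1=2
r4=10
r6=100
r1=2+18=20
r1=M[100]=21
r1=21-1=20
r6=100+4=104
r4=10-1=9
CMP r4, #4  (cmp 9,4)
BNE L1: taken
r1=20+18=38
r1=M[104]=1
r1=1-1=0
r6=104+4=108
r4=9-1=8
CMP r4, #4  (cmp 8,4)
BNE L1: taken
r1=0+18=18
r1=M[108]=13
r1=13-1=12
r6=108+4=112
r4=8-1=7
CMP r4, #4  (cmp 7,4)
BNE L1: taken
r1=12+18=30
r1=M[112]=-6
r1=(-6)-1=-7
r6=112+4=116
r4=7-1=6
CMP r4, #4  (cmp 6,4)
BNE L1: taken
r1=(-7)+18=11
r1=M[116]=26
r1=26-1=25
r6=116+4=120
r4=6-1=5
CMP r4, #4  (cmp 5,4)
BNE L1: taken
r1=25+18=43
r1=M[120]=-3
r1=(-3)-1=-4
r6=120+4=124
r4=5-1=4
CMP r4, #4  (cmp 4,4)
BNE L1: not taken
r1=(-4)-19=-23
STR r1, [100] → M[100]=-23
halt.

-23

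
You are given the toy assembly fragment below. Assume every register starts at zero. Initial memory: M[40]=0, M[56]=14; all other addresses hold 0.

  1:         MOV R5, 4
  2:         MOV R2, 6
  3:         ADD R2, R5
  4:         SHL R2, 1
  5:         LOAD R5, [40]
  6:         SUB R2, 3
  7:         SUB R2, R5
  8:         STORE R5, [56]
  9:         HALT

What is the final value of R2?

17

R5=4
R2=6
R2=6+4=10
R2=10<<1=20
R5=M[40]=0
R2=20-3=17
R2=17-0=17
STORE R5, [56] → M[56]=0
halt.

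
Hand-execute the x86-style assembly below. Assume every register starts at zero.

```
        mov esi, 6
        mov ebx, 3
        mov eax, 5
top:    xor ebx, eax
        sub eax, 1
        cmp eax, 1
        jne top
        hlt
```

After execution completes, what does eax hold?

1

esi=6
ebx=3
eax=5
ebx=3^5=6
eax=5-1=4
cmp eax, 1  (cmp 4,1)
jne top: taken
ebx=6^4=2
eax=4-1=3
cmp eax, 1  (cmp 3,1)
jne top: taken
ebx=2^3=1
eax=3-1=2
cmp eax, 1  (cmp 2,1)
jne top: taken
ebx=1^2=3
eax=2-1=1
cmp eax, 1  (cmp 1,1)
jne top: not taken
halt.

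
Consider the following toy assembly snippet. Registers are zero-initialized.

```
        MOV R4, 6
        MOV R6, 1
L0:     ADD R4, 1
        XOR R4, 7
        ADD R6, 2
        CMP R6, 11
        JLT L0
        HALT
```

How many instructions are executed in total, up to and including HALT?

28

after MOV R4, 6: R4=6
after MOV R6, 1: R6=1
after ADD R4, 1: R4=6+1=7
after XOR R4, 7: R4=7^7=0
after ADD R6, 2: R6=1+2=3
CMP R6, 11  (cmp 3,11)
JLT L0: taken
after ADD R4, 1: R4=0+1=1
after XOR R4, 7: R4=1^7=6
after ADD R6, 2: R6=3+2=5
CMP R6, 11  (cmp 5,11)
JLT L0: taken
after ADD R4, 1: R4=6+1=7
after XOR R4, 7: R4=7^7=0
after ADD R6, 2: R6=5+2=7
CMP R6, 11  (cmp 7,11)
JLT L0: taken
after ADD R4, 1: R4=0+1=1
after XOR R4, 7: R4=1^7=6
after ADD R6, 2: R6=7+2=9
CMP R6, 11  (cmp 9,11)
JLT L0: taken
after ADD R4, 1: R4=6+1=7
after XOR R4, 7: R4=7^7=0
after ADD R6, 2: R6=9+2=11
CMP R6, 11  (cmp 11,11)
JLT L0: not taken
halt.
Total executed instructions: 28.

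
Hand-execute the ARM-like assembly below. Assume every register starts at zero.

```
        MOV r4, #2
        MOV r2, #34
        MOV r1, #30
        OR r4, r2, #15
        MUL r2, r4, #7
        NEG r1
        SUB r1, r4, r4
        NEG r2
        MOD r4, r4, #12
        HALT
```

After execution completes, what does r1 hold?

0

after MOV r4, #2: r4=2
after MOV r2, #34: r2=34
after MOV r1, #30: r1=30
after OR r4, r2, #15: r4=34|15=47
after MUL r2, r4, #7: r2=47*7=329
after NEG r1: r1=-(30)=-30
after SUB r1, r4, r4: r1=47-47=0
after NEG r2: r2=-(329)=-329
after MOD r4, r4, #12: r4=47%12=11
halt.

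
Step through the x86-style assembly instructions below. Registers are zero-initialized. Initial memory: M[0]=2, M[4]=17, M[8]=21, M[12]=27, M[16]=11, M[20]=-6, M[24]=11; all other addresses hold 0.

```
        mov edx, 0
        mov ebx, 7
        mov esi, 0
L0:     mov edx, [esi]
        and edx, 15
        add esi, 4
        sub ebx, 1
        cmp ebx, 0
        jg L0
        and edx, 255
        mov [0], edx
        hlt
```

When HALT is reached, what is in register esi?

mov edx, 0 → edx=0
mov ebx, 7 → ebx=7
mov esi, 0 → esi=0
mov edx, [esi] → edx=M[0]=2
and edx, 15 → edx=2&15=2
add esi, 4 → esi=0+4=4
sub ebx, 1 → ebx=7-1=6
cmp ebx, 0  (cmp 6,0)
jg L0: taken
mov edx, [esi] → edx=M[4]=17
and edx, 15 → edx=17&15=1
add esi, 4 → esi=4+4=8
sub ebx, 1 → ebx=6-1=5
cmp ebx, 0  (cmp 5,0)
jg L0: taken
mov edx, [esi] → edx=M[8]=21
and edx, 15 → edx=21&15=5
add esi, 4 → esi=8+4=12
sub ebx, 1 → ebx=5-1=4
cmp ebx, 0  (cmp 4,0)
jg L0: taken
mov edx, [esi] → edx=M[12]=27
and edx, 15 → edx=27&15=11
add esi, 4 → esi=12+4=16
sub ebx, 1 → ebx=4-1=3
cmp ebx, 0  (cmp 3,0)
jg L0: taken
mov edx, [esi] → edx=M[16]=11
and edx, 15 → edx=11&15=11
add esi, 4 → esi=16+4=20
sub ebx, 1 → ebx=3-1=2
cmp ebx, 0  (cmp 2,0)
jg L0: taken
mov edx, [esi] → edx=M[20]=-6
and edx, 15 → edx=(-6)&15=10
add esi, 4 → esi=20+4=24
sub ebx, 1 → ebx=2-1=1
cmp ebx, 0  (cmp 1,0)
jg L0: taken
mov edx, [esi] → edx=M[24]=11
and edx, 15 → edx=11&15=11
add esi, 4 → esi=24+4=28
sub ebx, 1 → ebx=1-1=0
cmp ebx, 0  (cmp 0,0)
jg L0: not taken
and edx, 255 → edx=11&255=11
mov [0], edx → M[0]=11
halt.

28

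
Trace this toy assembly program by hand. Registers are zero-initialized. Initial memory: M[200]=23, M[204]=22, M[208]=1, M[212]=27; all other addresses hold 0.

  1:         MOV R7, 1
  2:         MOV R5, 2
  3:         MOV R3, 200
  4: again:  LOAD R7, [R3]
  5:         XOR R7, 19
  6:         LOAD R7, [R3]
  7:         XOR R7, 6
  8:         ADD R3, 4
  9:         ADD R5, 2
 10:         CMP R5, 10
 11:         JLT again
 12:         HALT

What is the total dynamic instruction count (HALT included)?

after MOV R7, 1: R7=1
after MOV R5, 2: R5=2
after MOV R3, 200: R3=200
after LOAD R7, [R3]: R7=M[200]=23
after XOR R7, 19: R7=23^19=4
after LOAD R7, [R3]: R7=M[200]=23
after XOR R7, 6: R7=23^6=17
after ADD R3, 4: R3=200+4=204
after ADD R5, 2: R5=2+2=4
CMP R5, 10  (cmp 4,10)
JLT again: taken
after LOAD R7, [R3]: R7=M[204]=22
after XOR R7, 19: R7=22^19=5
after LOAD R7, [R3]: R7=M[204]=22
after XOR R7, 6: R7=22^6=16
after ADD R3, 4: R3=204+4=208
after ADD R5, 2: R5=4+2=6
CMP R5, 10  (cmp 6,10)
JLT again: taken
after LOAD R7, [R3]: R7=M[208]=1
after XOR R7, 19: R7=1^19=18
after LOAD R7, [R3]: R7=M[208]=1
after XOR R7, 6: R7=1^6=7
after ADD R3, 4: R3=208+4=212
after ADD R5, 2: R5=6+2=8
CMP R5, 10  (cmp 8,10)
JLT again: taken
after LOAD R7, [R3]: R7=M[212]=27
after XOR R7, 19: R7=27^19=8
after LOAD R7, [R3]: R7=M[212]=27
after XOR R7, 6: R7=27^6=29
after ADD R3, 4: R3=212+4=216
after ADD R5, 2: R5=8+2=10
CMP R5, 10  (cmp 10,10)
JLT again: not taken
halt.
Total executed instructions: 36.

36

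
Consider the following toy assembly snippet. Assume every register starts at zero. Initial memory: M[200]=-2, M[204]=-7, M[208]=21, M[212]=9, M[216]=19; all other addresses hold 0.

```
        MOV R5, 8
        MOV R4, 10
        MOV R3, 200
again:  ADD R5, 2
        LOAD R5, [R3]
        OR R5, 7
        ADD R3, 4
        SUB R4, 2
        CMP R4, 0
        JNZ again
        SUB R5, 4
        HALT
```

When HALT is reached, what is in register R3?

220

MOV R5, 8 → R5=8
MOV R4, 10 → R4=10
MOV R3, 200 → R3=200
ADD R5, 2 → R5=8+2=10
LOAD R5, [R3] → R5=M[200]=-2
OR R5, 7 → R5=(-2)|7=-1
ADD R3, 4 → R3=200+4=204
SUB R4, 2 → R4=10-2=8
CMP R4, 0  (cmp 8,0)
JNZ again: taken
ADD R5, 2 → R5=(-1)+2=1
LOAD R5, [R3] → R5=M[204]=-7
OR R5, 7 → R5=(-7)|7=-1
ADD R3, 4 → R3=204+4=208
SUB R4, 2 → R4=8-2=6
CMP R4, 0  (cmp 6,0)
JNZ again: taken
ADD R5, 2 → R5=(-1)+2=1
LOAD R5, [R3] → R5=M[208]=21
OR R5, 7 → R5=21|7=23
ADD R3, 4 → R3=208+4=212
SUB R4, 2 → R4=6-2=4
CMP R4, 0  (cmp 4,0)
JNZ again: taken
ADD R5, 2 → R5=23+2=25
LOAD R5, [R3] → R5=M[212]=9
OR R5, 7 → R5=9|7=15
ADD R3, 4 → R3=212+4=216
SUB R4, 2 → R4=4-2=2
CMP R4, 0  (cmp 2,0)
JNZ again: taken
ADD R5, 2 → R5=15+2=17
LOAD R5, [R3] → R5=M[216]=19
OR R5, 7 → R5=19|7=23
ADD R3, 4 → R3=216+4=220
SUB R4, 2 → R4=2-2=0
CMP R4, 0  (cmp 0,0)
JNZ again: not taken
SUB R5, 4 → R5=23-4=19
halt.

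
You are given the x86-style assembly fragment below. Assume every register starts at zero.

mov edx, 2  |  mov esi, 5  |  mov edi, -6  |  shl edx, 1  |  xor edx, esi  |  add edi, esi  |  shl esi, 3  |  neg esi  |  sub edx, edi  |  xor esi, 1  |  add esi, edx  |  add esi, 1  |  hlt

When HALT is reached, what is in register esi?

edx=2
esi=5
edi=-6
edx=2<<1=4
edx=4^5=1
edi=(-6)+5=-1
esi=5<<3=40
esi=-(40)=-40
edx=1-(-1)=2
esi=(-40)^1=-39
esi=(-39)+2=-37
esi=(-37)+1=-36
halt.

-36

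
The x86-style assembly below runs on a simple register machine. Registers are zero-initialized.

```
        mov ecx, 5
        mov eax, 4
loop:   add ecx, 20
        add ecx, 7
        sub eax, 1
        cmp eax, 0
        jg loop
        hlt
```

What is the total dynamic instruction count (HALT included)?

23

mov ecx, 5 → ecx=5
mov eax, 4 → eax=4
add ecx, 20 → ecx=5+20=25
add ecx, 7 → ecx=25+7=32
sub eax, 1 → eax=4-1=3
cmp eax, 0  (cmp 3,0)
jg loop: taken
add ecx, 20 → ecx=32+20=52
add ecx, 7 → ecx=52+7=59
sub eax, 1 → eax=3-1=2
cmp eax, 0  (cmp 2,0)
jg loop: taken
add ecx, 20 → ecx=59+20=79
add ecx, 7 → ecx=79+7=86
sub eax, 1 → eax=2-1=1
cmp eax, 0  (cmp 1,0)
jg loop: taken
add ecx, 20 → ecx=86+20=106
add ecx, 7 → ecx=106+7=113
sub eax, 1 → eax=1-1=0
cmp eax, 0  (cmp 0,0)
jg loop: not taken
halt.
Total executed instructions: 23.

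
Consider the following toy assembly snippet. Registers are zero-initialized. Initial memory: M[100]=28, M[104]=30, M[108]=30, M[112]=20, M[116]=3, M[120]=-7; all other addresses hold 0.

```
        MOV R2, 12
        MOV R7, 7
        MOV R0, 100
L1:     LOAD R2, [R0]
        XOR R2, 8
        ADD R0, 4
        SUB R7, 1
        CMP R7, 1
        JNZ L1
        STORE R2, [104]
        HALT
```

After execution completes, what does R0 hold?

124

after MOV R2, 12: R2=12
after MOV R7, 7: R7=7
after MOV R0, 100: R0=100
after LOAD R2, [R0]: R2=M[100]=28
after XOR R2, 8: R2=28^8=20
after ADD R0, 4: R0=100+4=104
after SUB R7, 1: R7=7-1=6
CMP R7, 1  (cmp 6,1)
JNZ L1: taken
after LOAD R2, [R0]: R2=M[104]=30
after XOR R2, 8: R2=30^8=22
after ADD R0, 4: R0=104+4=108
after SUB R7, 1: R7=6-1=5
CMP R7, 1  (cmp 5,1)
JNZ L1: taken
after LOAD R2, [R0]: R2=M[108]=30
after XOR R2, 8: R2=30^8=22
after ADD R0, 4: R0=108+4=112
after SUB R7, 1: R7=5-1=4
CMP R7, 1  (cmp 4,1)
JNZ L1: taken
after LOAD R2, [R0]: R2=M[112]=20
after XOR R2, 8: R2=20^8=28
after ADD R0, 4: R0=112+4=116
after SUB R7, 1: R7=4-1=3
CMP R7, 1  (cmp 3,1)
JNZ L1: taken
after LOAD R2, [R0]: R2=M[116]=3
after XOR R2, 8: R2=3^8=11
after ADD R0, 4: R0=116+4=120
after SUB R7, 1: R7=3-1=2
CMP R7, 1  (cmp 2,1)
JNZ L1: taken
after LOAD R2, [R0]: R2=M[120]=-7
after XOR R2, 8: R2=(-7)^8=-15
after ADD R0, 4: R0=120+4=124
after SUB R7, 1: R7=2-1=1
CMP R7, 1  (cmp 1,1)
JNZ L1: not taken
STORE R2, [104] → M[104]=-15
halt.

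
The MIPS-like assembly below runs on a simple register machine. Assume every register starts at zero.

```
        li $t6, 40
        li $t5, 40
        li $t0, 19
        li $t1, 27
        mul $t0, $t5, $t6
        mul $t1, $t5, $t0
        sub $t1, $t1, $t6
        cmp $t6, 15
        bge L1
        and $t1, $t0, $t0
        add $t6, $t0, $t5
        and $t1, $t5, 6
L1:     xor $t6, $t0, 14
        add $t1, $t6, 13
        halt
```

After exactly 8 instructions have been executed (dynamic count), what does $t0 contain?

1600

after li $t6, 40: $t6=40
after li $t5, 40: $t5=40
after li $t0, 19: $t0=19
after li $t1, 27: $t1=27
after mul $t0, $t5, $t6: $t0=40*40=1600
after mul $t1, $t5, $t0: $t1=40*1600=64000
after sub $t1, $t1, $t6: $t1=64000-40=63960
cmp $t6, 15  (cmp 40,15)
After step 8: $t0 = 1600.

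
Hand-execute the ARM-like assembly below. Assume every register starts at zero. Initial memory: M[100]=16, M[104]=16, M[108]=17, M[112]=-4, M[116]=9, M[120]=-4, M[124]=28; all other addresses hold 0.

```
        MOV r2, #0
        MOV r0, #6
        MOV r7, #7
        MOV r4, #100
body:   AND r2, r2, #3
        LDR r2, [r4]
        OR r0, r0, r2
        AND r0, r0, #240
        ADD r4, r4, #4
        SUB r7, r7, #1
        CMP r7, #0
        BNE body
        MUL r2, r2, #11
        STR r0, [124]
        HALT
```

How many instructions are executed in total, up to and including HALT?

63

after MOV r2, #0: r2=0
after MOV r0, #6: r0=6
after MOV r7, #7: r7=7
after MOV r4, #100: r4=100
after AND r2, r2, #3: r2=0&3=0
after LDR r2, [r4]: r2=M[100]=16
after OR r0, r0, r2: r0=6|16=22
after AND r0, r0, #240: r0=22&240=16
after ADD r4, r4, #4: r4=100+4=104
after SUB r7, r7, #1: r7=7-1=6
CMP r7, #0  (cmp 6,0)
BNE body: taken
after AND r2, r2, #3: r2=16&3=0
after LDR r2, [r4]: r2=M[104]=16
after OR r0, r0, r2: r0=16|16=16
after AND r0, r0, #240: r0=16&240=16
after ADD r4, r4, #4: r4=104+4=108
after SUB r7, r7, #1: r7=6-1=5
CMP r7, #0  (cmp 5,0)
BNE body: taken
after AND r2, r2, #3: r2=16&3=0
after LDR r2, [r4]: r2=M[108]=17
after OR r0, r0, r2: r0=16|17=17
after AND r0, r0, #240: r0=17&240=16
after ADD r4, r4, #4: r4=108+4=112
after SUB r7, r7, #1: r7=5-1=4
CMP r7, #0  (cmp 4,0)
BNE body: taken
after AND r2, r2, #3: r2=17&3=1
after LDR r2, [r4]: r2=M[112]=-4
after OR r0, r0, r2: r0=16|(-4)=-4
after AND r0, r0, #240: r0=(-4)&240=240
after ADD r4, r4, #4: r4=112+4=116
after SUB r7, r7, #1: r7=4-1=3
CMP r7, #0  (cmp 3,0)
BNE body: taken
after AND r2, r2, #3: r2=(-4)&3=0
after LDR r2, [r4]: r2=M[116]=9
after OR r0, r0, r2: r0=240|9=249
after AND r0, r0, #240: r0=249&240=240
after ADD r4, r4, #4: r4=116+4=120
after SUB r7, r7, #1: r7=3-1=2
CMP r7, #0  (cmp 2,0)
BNE body: taken
after AND r2, r2, #3: r2=9&3=1
after LDR r2, [r4]: r2=M[120]=-4
after OR r0, r0, r2: r0=240|(-4)=-4
after AND r0, r0, #240: r0=(-4)&240=240
after ADD r4, r4, #4: r4=120+4=124
after SUB r7, r7, #1: r7=2-1=1
CMP r7, #0  (cmp 1,0)
BNE body: taken
after AND r2, r2, #3: r2=(-4)&3=0
after LDR r2, [r4]: r2=M[124]=28
after OR r0, r0, r2: r0=240|28=252
after AND r0, r0, #240: r0=252&240=240
after ADD r4, r4, #4: r4=124+4=128
after SUB r7, r7, #1: r7=1-1=0
CMP r7, #0  (cmp 0,0)
BNE body: not taken
after MUL r2, r2, #11: r2=28*11=308
STR r0, [124] → M[124]=240
halt.
Total executed instructions: 63.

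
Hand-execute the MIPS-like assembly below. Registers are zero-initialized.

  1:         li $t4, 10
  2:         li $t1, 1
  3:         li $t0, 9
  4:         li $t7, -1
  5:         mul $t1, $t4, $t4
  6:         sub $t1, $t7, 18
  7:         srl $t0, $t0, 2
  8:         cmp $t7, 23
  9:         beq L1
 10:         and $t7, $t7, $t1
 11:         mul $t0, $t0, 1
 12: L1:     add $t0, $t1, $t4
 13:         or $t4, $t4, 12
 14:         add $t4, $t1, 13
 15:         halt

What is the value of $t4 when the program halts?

after li $t4, 10: $t4=10
after li $t1, 1: $t1=1
after li $t0, 9: $t0=9
after li $t7, -1: $t7=-1
after mul $t1, $t4, $t4: $t1=10*10=100
after sub $t1, $t7, 18: $t1=(-1)-18=-19
after srl $t0, $t0, 2: $t0=9>>2=2
cmp $t7, 23  (cmp -1,23)
beq L1: not taken
after and $t7, $t7, $t1: $t7=(-1)&(-19)=-19
after mul $t0, $t0, 1: $t0=2*1=2
after add $t0, $t1, $t4: $t0=(-19)+10=-9
after or $t4, $t4, 12: $t4=10|12=14
after add $t4, $t1, 13: $t4=(-19)+13=-6
halt.

-6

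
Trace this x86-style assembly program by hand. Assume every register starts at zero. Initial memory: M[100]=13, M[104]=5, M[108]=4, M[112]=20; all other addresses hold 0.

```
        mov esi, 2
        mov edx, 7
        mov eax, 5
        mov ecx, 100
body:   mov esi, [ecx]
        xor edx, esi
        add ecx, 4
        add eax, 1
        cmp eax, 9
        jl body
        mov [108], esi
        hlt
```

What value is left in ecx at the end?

116

mov esi, 2 → esi=2
mov edx, 7 → edx=7
mov eax, 5 → eax=5
mov ecx, 100 → ecx=100
mov esi, [ecx] → esi=M[100]=13
xor edx, esi → edx=7^13=10
add ecx, 4 → ecx=100+4=104
add eax, 1 → eax=5+1=6
cmp eax, 9  (cmp 6,9)
jl body: taken
mov esi, [ecx] → esi=M[104]=5
xor edx, esi → edx=10^5=15
add ecx, 4 → ecx=104+4=108
add eax, 1 → eax=6+1=7
cmp eax, 9  (cmp 7,9)
jl body: taken
mov esi, [ecx] → esi=M[108]=4
xor edx, esi → edx=15^4=11
add ecx, 4 → ecx=108+4=112
add eax, 1 → eax=7+1=8
cmp eax, 9  (cmp 8,9)
jl body: taken
mov esi, [ecx] → esi=M[112]=20
xor edx, esi → edx=11^20=31
add ecx, 4 → ecx=112+4=116
add eax, 1 → eax=8+1=9
cmp eax, 9  (cmp 9,9)
jl body: not taken
mov [108], esi → M[108]=20
halt.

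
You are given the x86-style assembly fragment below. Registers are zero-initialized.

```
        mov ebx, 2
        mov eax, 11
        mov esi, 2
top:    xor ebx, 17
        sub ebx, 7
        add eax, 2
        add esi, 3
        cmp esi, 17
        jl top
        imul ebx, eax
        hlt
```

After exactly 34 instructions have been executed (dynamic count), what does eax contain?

after mov ebx, 2: ebx=2
after mov eax, 11: eax=11
after mov esi, 2: esi=2
after xor ebx, 17: ebx=2^17=19
after sub ebx, 7: ebx=19-7=12
after add eax, 2: eax=11+2=13
after add esi, 3: esi=2+3=5
cmp esi, 17  (cmp 5,17)
jl top: taken
after xor ebx, 17: ebx=12^17=29
after sub ebx, 7: ebx=29-7=22
after add eax, 2: eax=13+2=15
after add esi, 3: esi=5+3=8
cmp esi, 17  (cmp 8,17)
jl top: taken
after xor ebx, 17: ebx=22^17=7
after sub ebx, 7: ebx=7-7=0
after add eax, 2: eax=15+2=17
after add esi, 3: esi=8+3=11
cmp esi, 17  (cmp 11,17)
jl top: taken
after xor ebx, 17: ebx=0^17=17
after sub ebx, 7: ebx=17-7=10
after add eax, 2: eax=17+2=19
after add esi, 3: esi=11+3=14
cmp esi, 17  (cmp 14,17)
jl top: taken
after xor ebx, 17: ebx=10^17=27
after sub ebx, 7: ebx=27-7=20
after add eax, 2: eax=19+2=21
after add esi, 3: esi=14+3=17
cmp esi, 17  (cmp 17,17)
jl top: not taken
after imul ebx, eax: ebx=20*21=420
After step 34: eax = 21.

21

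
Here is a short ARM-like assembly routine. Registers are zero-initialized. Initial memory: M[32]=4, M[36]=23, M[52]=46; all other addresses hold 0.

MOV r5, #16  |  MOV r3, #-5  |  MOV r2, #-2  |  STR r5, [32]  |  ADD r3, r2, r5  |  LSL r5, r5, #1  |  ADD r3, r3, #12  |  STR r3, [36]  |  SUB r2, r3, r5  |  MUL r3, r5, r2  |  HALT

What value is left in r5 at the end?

after MOV r5, #16: r5=16
after MOV r3, #-5: r3=-5
after MOV r2, #-2: r2=-2
STR r5, [32] → M[32]=16
after ADD r3, r2, r5: r3=(-2)+16=14
after LSL r5, r5, #1: r5=16<<1=32
after ADD r3, r3, #12: r3=14+12=26
STR r3, [36] → M[36]=26
after SUB r2, r3, r5: r2=26-32=-6
after MUL r3, r5, r2: r3=32*(-6)=-192
halt.

32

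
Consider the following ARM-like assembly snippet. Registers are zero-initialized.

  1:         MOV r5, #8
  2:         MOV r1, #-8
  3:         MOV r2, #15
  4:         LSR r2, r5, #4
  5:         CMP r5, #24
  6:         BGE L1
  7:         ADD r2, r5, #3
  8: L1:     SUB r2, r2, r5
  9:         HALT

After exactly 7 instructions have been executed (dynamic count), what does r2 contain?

11

r5=8
r1=-8
r2=15
r2=8>>4=0
CMP r5, #24  (cmp 8,24)
BGE L1: not taken
r2=8+3=11
After step 7: r2 = 11.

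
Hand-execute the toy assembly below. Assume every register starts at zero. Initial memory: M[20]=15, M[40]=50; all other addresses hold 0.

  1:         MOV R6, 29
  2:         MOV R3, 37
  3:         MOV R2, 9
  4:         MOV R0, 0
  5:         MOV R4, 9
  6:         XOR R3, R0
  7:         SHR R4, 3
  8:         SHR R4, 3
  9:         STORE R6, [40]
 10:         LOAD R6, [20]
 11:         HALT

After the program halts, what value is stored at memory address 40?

R6=29
R3=37
R2=9
R0=0
R4=9
R3=37^0=37
R4=9>>3=1
R4=1>>3=0
STORE R6, [40] → M[40]=29
R6=M[20]=15
halt.

29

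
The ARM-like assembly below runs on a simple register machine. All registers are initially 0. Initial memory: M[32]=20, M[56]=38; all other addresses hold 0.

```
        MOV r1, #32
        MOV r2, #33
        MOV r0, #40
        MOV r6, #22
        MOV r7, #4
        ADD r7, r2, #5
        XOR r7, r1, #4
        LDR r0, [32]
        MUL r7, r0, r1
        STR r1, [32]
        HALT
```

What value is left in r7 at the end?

MOV r1, #32 → r1=32
MOV r2, #33 → r2=33
MOV r0, #40 → r0=40
MOV r6, #22 → r6=22
MOV r7, #4 → r7=4
ADD r7, r2, #5 → r7=33+5=38
XOR r7, r1, #4 → r7=32^4=36
LDR r0, [32] → r0=M[32]=20
MUL r7, r0, r1 → r7=20*32=640
STR r1, [32] → M[32]=32
halt.

640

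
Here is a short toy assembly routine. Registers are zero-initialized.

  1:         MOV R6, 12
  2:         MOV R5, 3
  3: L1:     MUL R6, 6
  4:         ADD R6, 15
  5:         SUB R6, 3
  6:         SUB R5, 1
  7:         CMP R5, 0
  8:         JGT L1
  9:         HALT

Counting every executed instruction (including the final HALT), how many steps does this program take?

MOV R6, 12 → R6=12
MOV R5, 3 → R5=3
MUL R6, 6 → R6=12*6=72
ADD R6, 15 → R6=72+15=87
SUB R6, 3 → R6=87-3=84
SUB R5, 1 → R5=3-1=2
CMP R5, 0  (cmp 2,0)
JGT L1: taken
MUL R6, 6 → R6=84*6=504
ADD R6, 15 → R6=504+15=519
SUB R6, 3 → R6=519-3=516
SUB R5, 1 → R5=2-1=1
CMP R5, 0  (cmp 1,0)
JGT L1: taken
MUL R6, 6 → R6=516*6=3096
ADD R6, 15 → R6=3096+15=3111
SUB R6, 3 → R6=3111-3=3108
SUB R5, 1 → R5=1-1=0
CMP R5, 0  (cmp 0,0)
JGT L1: not taken
halt.
Total executed instructions: 21.

21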